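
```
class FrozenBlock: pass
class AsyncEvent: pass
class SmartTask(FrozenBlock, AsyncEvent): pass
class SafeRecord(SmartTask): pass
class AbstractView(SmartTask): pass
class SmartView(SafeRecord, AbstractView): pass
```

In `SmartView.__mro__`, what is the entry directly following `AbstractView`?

L[SmartView] = SmartView + merge(L[SafeRecord], L[AbstractView], [SafeRecord AbstractView])
  take SafeRecord:  [SafeRecord SmartTask FrozenBlock AsyncEvent object] + [AbstractView SmartTask FrozenBlock AsyncEvent object] + [SafeRecord AbstractView]
  take AbstractView:  [SmartTask FrozenBlock AsyncEvent object] + [AbstractView SmartTask FrozenBlock AsyncEvent object] + [AbstractView]
  take SmartTask:  [SmartTask FrozenBlock AsyncEvent object] + [SmartTask FrozenBlock AsyncEvent object]
  take FrozenBlock:  [FrozenBlock AsyncEvent object] + [FrozenBlock AsyncEvent object]
  take AsyncEvent:  [AsyncEvent object] + [AsyncEvent object]
  take object:  [object] + [object]
MRO: SmartView SafeRecord AbstractView SmartTask FrozenBlock AsyncEvent object
AbstractView is at position 2; next is SmartTask.

SmartTask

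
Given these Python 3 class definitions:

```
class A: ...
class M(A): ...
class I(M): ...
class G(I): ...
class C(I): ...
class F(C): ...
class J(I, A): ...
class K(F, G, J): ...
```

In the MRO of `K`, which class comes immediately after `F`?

C

L[K] = K + merge(L[F], L[G], L[J], [F G J])
  take F:  [F C I M A object] + [G I M A object] + [J I M A object] + [F G J]
  take C:  [C I M A object] + [G I M A object] + [J I M A object] + [G J]
  take G:  [I M A object] + [G I M A object] + [J I M A object] + [G J]
  take J:  [I M A object] + [I M A object] + [J I M A object] + [J]
  take I:  [I M A object] + [I M A object] + [I M A object]
  take M:  [M A object] + [M A object] + [M A object]
  take A:  [A object] + [A object] + [A object]
  take object:  [object] + [object] + [object]
MRO: K F C G J I M A object
F is at position 1; next is C.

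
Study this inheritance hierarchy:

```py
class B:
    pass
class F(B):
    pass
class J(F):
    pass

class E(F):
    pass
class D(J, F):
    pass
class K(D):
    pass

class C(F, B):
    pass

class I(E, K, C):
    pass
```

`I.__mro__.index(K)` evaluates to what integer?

L[I] = I + merge(L[E], L[K], L[C], [E K C])
  take E:  [E F B object] + [K D J F B object] + [C F B object] + [E K C]
  take K:  [F B object] + [K D J F B object] + [C F B object] + [K C]
  take D:  [F B object] + [D J F B object] + [C F B object] + [C]
  take J:  [F B object] + [J F B object] + [C F B object] + [C]
  take C:  [F B object] + [F B object] + [C F B object] + [C]
  take F:  [F B object] + [F B object] + [F B object]
  take B:  [B object] + [B object] + [B object]
  take object:  [object] + [object] + [object]
MRO: I E K D J C F B object
K sits at index 2.

2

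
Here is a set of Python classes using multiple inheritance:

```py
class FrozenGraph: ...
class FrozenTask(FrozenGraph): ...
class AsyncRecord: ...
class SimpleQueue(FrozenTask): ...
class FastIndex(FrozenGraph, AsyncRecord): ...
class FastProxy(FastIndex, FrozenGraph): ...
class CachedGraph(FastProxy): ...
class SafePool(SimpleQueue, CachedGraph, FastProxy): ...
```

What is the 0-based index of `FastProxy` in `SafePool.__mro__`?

4

L[SafePool] = SafePool + merge(L[SimpleQueue], L[CachedGraph], L[FastProxy], [SimpleQueue CachedGraph FastProxy])
  take SimpleQueue:  [SimpleQueue FrozenTask FrozenGraph object] + [CachedGraph FastProxy FastIndex FrozenGraph AsyncRecord object] + [FastProxy FastIndex FrozenGraph AsyncRecord object] + [SimpleQueue CachedGraph FastProxy]
  take FrozenTask:  [FrozenTask FrozenGraph object] + [CachedGraph FastProxy FastIndex FrozenGraph AsyncRecord object] + [FastProxy FastIndex FrozenGraph AsyncRecord object] + [CachedGraph FastProxy]
  take CachedGraph:  [FrozenGraph object] + [CachedGraph FastProxy FastIndex FrozenGraph AsyncRecord object] + [FastProxy FastIndex FrozenGraph AsyncRecord object] + [CachedGraph FastProxy]
  take FastProxy:  [FrozenGraph object] + [FastProxy FastIndex FrozenGraph AsyncRecord object] + [FastProxy FastIndex FrozenGraph AsyncRecord object] + [FastProxy]
  take FastIndex:  [FrozenGraph object] + [FastIndex FrozenGraph AsyncRecord object] + [FastIndex FrozenGraph AsyncRecord object]
  take FrozenGraph:  [FrozenGraph object] + [FrozenGraph AsyncRecord object] + [FrozenGraph AsyncRecord object]
  take AsyncRecord:  [object] + [AsyncRecord object] + [AsyncRecord object]
  take object:  [object] + [object] + [object]
MRO: SafePool SimpleQueue FrozenTask CachedGraph FastProxy FastIndex FrozenGraph AsyncRecord object
FastProxy sits at index 4.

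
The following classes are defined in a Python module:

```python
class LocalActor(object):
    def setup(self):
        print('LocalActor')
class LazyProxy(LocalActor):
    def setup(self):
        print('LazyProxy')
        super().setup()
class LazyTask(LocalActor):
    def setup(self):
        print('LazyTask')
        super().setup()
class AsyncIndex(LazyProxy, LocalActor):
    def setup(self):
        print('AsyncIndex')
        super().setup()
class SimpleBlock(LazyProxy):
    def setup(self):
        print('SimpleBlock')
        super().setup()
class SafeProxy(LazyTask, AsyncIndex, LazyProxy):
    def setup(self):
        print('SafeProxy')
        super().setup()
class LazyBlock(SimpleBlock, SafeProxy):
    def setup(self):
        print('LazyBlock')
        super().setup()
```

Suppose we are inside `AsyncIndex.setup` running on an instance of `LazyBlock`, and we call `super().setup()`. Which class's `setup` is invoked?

L[LazyBlock] = LazyBlock + merge(L[SimpleBlock], L[SafeProxy], [SimpleBlock SafeProxy])
  take SimpleBlock:  [SimpleBlock LazyProxy LocalActor object] + [SafeProxy LazyTask AsyncIndex LazyProxy LocalActor object] + [SimpleBlock SafeProxy]
  take SafeProxy:  [LazyProxy LocalActor object] + [SafeProxy LazyTask AsyncIndex LazyProxy LocalActor object] + [SafeProxy]
  take LazyTask:  [LazyProxy LocalActor object] + [LazyTask AsyncIndex LazyProxy LocalActor object]
  take AsyncIndex:  [LazyProxy LocalActor object] + [AsyncIndex LazyProxy LocalActor object]
  take LazyProxy:  [LazyProxy LocalActor object] + [LazyProxy LocalActor object]
  take LocalActor:  [LocalActor object] + [LocalActor object]
  take object:  [object] + [object]
MRO: LazyBlock SimpleBlock SafeProxy LazyTask AsyncIndex LazyProxy LocalActor object
super() in AsyncIndex.setup on a LazyBlock instance goes to the class after AsyncIndex in LazyBlock's MRO: LazyProxy.

LazyProxy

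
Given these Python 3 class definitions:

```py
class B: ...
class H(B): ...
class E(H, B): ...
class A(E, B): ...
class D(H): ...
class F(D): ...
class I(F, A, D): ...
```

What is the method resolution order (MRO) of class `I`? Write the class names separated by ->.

I -> F -> A -> D -> E -> H -> B -> object

L[I] = I + merge(L[F], L[A], L[D], [F A D])
  take F:  [F D H B object] + [A E H B object] + [D H B object] + [F A D]
  take A:  [D H B object] + [A E H B object] + [D H B object] + [A D]
  take D:  [D H B object] + [E H B object] + [D H B object] + [D]
  take E:  [H B object] + [E H B object] + [H B object]
  take H:  [H B object] + [H B object] + [H B object]
  take B:  [B object] + [B object] + [B object]
  take object:  [object] + [object] + [object]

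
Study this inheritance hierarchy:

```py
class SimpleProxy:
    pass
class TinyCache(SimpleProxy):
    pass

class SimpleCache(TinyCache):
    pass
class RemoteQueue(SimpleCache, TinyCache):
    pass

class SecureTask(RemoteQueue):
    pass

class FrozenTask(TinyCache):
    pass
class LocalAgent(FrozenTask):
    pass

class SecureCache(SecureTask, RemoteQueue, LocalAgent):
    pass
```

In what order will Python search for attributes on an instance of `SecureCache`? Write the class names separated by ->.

L[SecureCache] = SecureCache + merge(L[SecureTask], L[RemoteQueue], L[LocalAgent], [SecureTask RemoteQueue LocalAgent])
  take SecureTask:  [SecureTask RemoteQueue SimpleCache TinyCache SimpleProxy object] + [RemoteQueue SimpleCache TinyCache SimpleProxy object] + [LocalAgent FrozenTask TinyCache SimpleProxy object] + [SecureTask RemoteQueue LocalAgent]
  take RemoteQueue:  [RemoteQueue SimpleCache TinyCache SimpleProxy object] + [RemoteQueue SimpleCache TinyCache SimpleProxy object] + [LocalAgent FrozenTask TinyCache SimpleProxy object] + [RemoteQueue LocalAgent]
  take SimpleCache:  [SimpleCache TinyCache SimpleProxy object] + [SimpleCache TinyCache SimpleProxy object] + [LocalAgent FrozenTask TinyCache SimpleProxy object] + [LocalAgent]
  take LocalAgent:  [TinyCache SimpleProxy object] + [TinyCache SimpleProxy object] + [LocalAgent FrozenTask TinyCache SimpleProxy object] + [LocalAgent]
  take FrozenTask:  [TinyCache SimpleProxy object] + [TinyCache SimpleProxy object] + [FrozenTask TinyCache SimpleProxy object]
  take TinyCache:  [TinyCache SimpleProxy object] + [TinyCache SimpleProxy object] + [TinyCache SimpleProxy object]
  take SimpleProxy:  [SimpleProxy object] + [SimpleProxy object] + [SimpleProxy object]
  take object:  [object] + [object] + [object]

SecureCache -> SecureTask -> RemoteQueue -> SimpleCache -> LocalAgent -> FrozenTask -> TinyCache -> SimpleProxy -> object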